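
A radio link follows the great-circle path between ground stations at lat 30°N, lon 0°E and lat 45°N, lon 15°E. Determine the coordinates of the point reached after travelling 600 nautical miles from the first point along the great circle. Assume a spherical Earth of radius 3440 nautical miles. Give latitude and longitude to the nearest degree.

≈ lat 38°N, lon 7°E

Write both endpoints as unit vectors p₁, p₂ with components (cos φ cos λ, cos φ sin λ, sin φ).
The central angle between the endpoints is δ = arccos(p₁·p₂) ≈ 0.333 rad (19.1°). The total great-circle distance is δ·R ≈ 0.333 × 3440 ≈ 1146 nmi, so the target fraction is f = 600/1146 ≈ 0.524.
Interpolate at f ≈ 0.524 with slerp weights a = sin((1−f)δ)/sin δ ≈ 0.483, b = sin(fδ)/sin δ ≈ 0.531.
p = a·p₁ + b·p₂ ≈ (0.781, 0.097, 0.617); φ = arcsin(p_z) ≈ 38.09°, λ = atan2(p_y, p_x) ≈ 7.09°.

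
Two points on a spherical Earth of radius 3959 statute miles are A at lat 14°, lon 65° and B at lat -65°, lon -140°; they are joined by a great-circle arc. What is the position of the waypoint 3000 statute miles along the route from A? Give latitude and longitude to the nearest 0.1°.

≈ lat -28.3°, lon 75.0°

Convert each endpoint to a unit vector on the sphere (x = cos φ cos λ, y = cos φ sin λ, z = sin φ).
The central angle between the endpoints is δ = arccos(p₁·p₂) ≈ 2.203 rad (126.2°). The total great-circle distance is δ·R ≈ 2.203 × 3959 ≈ 8722 mi, so the target fraction is f = 3000/8722 ≈ 0.344.
Interpolate at f ≈ 0.344 with slerp weights a = sin((1−f)δ)/sin δ ≈ 1.230, b = sin(fδ)/sin δ ≈ 0.852.
p = a·p₁ + b·p₂ ≈ (0.228, 0.850, -0.475); φ = arcsin(p_z) ≈ -28.33°, λ = atan2(p_y, p_x) ≈ 74.95°.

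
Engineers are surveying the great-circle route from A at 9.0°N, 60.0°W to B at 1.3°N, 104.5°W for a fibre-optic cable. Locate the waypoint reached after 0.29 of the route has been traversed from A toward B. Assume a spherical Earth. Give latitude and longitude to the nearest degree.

≈ 7°N, 73°W

Convert each endpoint to a unit vector on the sphere (x = cos φ cos λ, y = cos φ sin λ, z = sin φ).
The central angle between the endpoints is δ = arccos(p₁·p₂) ≈ 0.784 rad (44.9°).
Interpolate at f = 0.29 with slerp weights a = sin((1−f)δ)/sin δ ≈ 0.748, b = sin(fδ)/sin δ ≈ 0.319.
p = a·p₁ + b·p₂ ≈ (0.290, -0.949, 0.124); φ = arcsin(p_z) ≈ 7.14°, λ = atan2(p_y, p_x) ≈ -73.03°.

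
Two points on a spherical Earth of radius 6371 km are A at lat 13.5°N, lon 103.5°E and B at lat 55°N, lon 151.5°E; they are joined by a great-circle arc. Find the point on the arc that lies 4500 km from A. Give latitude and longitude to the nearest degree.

Convert each endpoint to a unit vector on the sphere (x = cos φ cos λ, y = cos φ sin λ, z = sin φ).
The central angle between the endpoints is δ = arccos(p₁·p₂) ≈ 0.971 rad (55.6°). The total great-circle distance is δ·R ≈ 0.971 × 6371 ≈ 6187 km, so the target fraction is f = 4500/6187 ≈ 0.727.
Interpolate at f ≈ 0.727 with slerp weights a = sin((1−f)δ)/sin δ ≈ 0.317, b = sin(fδ)/sin δ ≈ 0.786.
p = a·p₁ + b·p₂ ≈ (-0.468, 0.515, 0.718); φ = arcsin(p_z) ≈ 45.89°, λ = atan2(p_y, p_x) ≈ 132.29°.

≈ lat 46°N, lon 132°E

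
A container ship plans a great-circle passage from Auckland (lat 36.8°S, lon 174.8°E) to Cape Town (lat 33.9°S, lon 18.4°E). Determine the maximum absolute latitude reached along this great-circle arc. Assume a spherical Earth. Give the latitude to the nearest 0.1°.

The great circle lies in the plane with unit normal n̂ = (p₁ × p₂)/|p₁ × p₂|.
Here n̂_z ≈ -0.277; the vertex latitude is φ_max = arccos|n̂_z| ≈ 73.9°.
Check via Clairaut: cos φ_max = |cos φ₁| · sin C = cos(36.8°)·sin(159.8°) ≈ 0.277, again giving ≈ 73.9°.

≈ 73.9°S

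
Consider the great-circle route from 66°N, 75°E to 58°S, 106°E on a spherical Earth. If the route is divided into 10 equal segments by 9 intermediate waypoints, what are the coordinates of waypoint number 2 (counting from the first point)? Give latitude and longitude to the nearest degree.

From cos δ = sin φ₁ sin φ₂ + cos φ₁ cos φ₂ cos Δλ, the central angle is δ ≈ 2.202 rad (126.2°).
Interpolate at f = 2/10 with slerp weights a = sin((1−f)δ)/sin δ ≈ 1.216, b = sin(fδ)/sin δ ≈ 0.528.
p = a·p₁ + b·p₂ ≈ (0.051, 0.747, 0.663); φ = arcsin(p_z) ≈ 41.55°, λ = atan2(p_y, p_x) ≈ 86.10°.

≈ 42°N, 86°E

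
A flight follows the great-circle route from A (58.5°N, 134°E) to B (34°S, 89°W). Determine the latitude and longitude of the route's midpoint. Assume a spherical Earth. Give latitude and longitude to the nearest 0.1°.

Convert each endpoint to a unit vector on the sphere (x = cos φ cos λ, y = cos φ sin λ, z = sin φ).
The central angle between the endpoints is δ = arccos(p₁·p₂) ≈ 2.487 rad (142.5°).
Interpolate at f = 1/2 with slerp weights a = sin((1−f)δ)/sin δ ≈ 1.556, b = sin(fδ)/sin δ ≈ 1.556.
p = a·p₁ + b·p₂ ≈ (-0.542, -0.705, 0.457); φ = arcsin(p_z) ≈ 27.18°, λ = atan2(p_y, p_x) ≈ -127.57°.

≈ (27.2°N, 127.6°W)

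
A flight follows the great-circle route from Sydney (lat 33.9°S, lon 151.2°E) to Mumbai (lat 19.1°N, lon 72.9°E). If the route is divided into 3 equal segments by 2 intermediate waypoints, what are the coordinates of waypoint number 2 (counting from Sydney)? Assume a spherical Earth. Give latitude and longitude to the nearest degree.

≈ lat 0°N, lon 97°E

From cos δ = sin φ₁ sin φ₂ + cos φ₁ cos φ₂ cos Δλ, the central angle is δ ≈ 1.594 rad (91.3°).
Interpolate at f = 2/3 with slerp weights a = sin((1−f)δ)/sin δ ≈ 0.507, b = sin(fδ)/sin δ ≈ 0.874.
p = a·p₁ + b·p₂ ≈ (-0.126, 0.992, 0.003); φ = arcsin(p_z) ≈ 0.19°, λ = atan2(p_y, p_x) ≈ 97.23°.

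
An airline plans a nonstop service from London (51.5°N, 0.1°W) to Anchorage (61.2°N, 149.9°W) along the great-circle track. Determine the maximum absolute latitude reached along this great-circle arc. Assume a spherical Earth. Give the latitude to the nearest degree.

≈ 80°N

The great circle lies in the plane with unit normal n̂ = (p₁ × p₂)/|p₁ × p₂|.
Here n̂_z ≈ -0.167; the vertex latitude is φ_max = arccos|n̂_z| ≈ 80.4°.
Check via Clairaut: cos φ_max = |cos φ₁| · sin C = cos(51.5°)·sin(15.5°) ≈ 0.167, again giving ≈ 80.4°.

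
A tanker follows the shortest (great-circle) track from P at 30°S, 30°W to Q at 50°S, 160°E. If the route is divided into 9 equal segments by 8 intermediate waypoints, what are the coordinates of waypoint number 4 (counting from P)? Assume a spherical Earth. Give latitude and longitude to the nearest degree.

≈ 73°S, 46°W

Write both endpoints as unit vectors p₁, p₂ with components (cos φ cos λ, cos φ sin λ, sin φ).
The central angle between the endpoints is δ = arccos(p₁·p₂) ≈ 1.737 rad (99.5°).
Interpolate at f = 4/9 with slerp weights a = sin((1−f)δ)/sin δ ≈ 0.833, b = sin(fδ)/sin δ ≈ 0.707.
p = a·p₁ + b·p₂ ≈ (0.198, -0.205, -0.958); φ = arcsin(p_z) ≈ -73.43°, λ = atan2(p_y, p_x) ≈ -46.07°.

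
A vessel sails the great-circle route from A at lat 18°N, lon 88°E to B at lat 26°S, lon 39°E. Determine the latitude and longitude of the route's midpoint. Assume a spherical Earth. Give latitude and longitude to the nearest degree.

The haversine formula gives a central angle δ ≈ 1.131 rad (64.8°) between the endpoints.
Interpolate at f = 1/2 with slerp weights a = sin((1−f)δ)/sin δ ≈ 0.592, b = sin(fδ)/sin δ ≈ 0.592.
p = a·p₁ + b·p₂ ≈ (0.433, 0.898, -0.077); φ = arcsin(p_z) ≈ -4.39°, λ = atan2(p_y, p_x) ≈ 64.24°.

≈ lat 4°S, lon 64°E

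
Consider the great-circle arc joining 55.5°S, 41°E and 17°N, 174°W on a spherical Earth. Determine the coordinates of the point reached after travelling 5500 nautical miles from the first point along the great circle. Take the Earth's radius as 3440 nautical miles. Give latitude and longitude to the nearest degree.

Convert each endpoint to a unit vector on the sphere (x = cos φ cos λ, y = cos φ sin λ, z = sin φ).
The central angle between the endpoints is δ = arccos(p₁·p₂) ≈ 2.325 rad (133.2°). The total great-circle distance is δ·R ≈ 2.325 × 3440 ≈ 7998 nmi, so the target fraction is f = 5500/7998 ≈ 0.688.
Interpolate at f ≈ 0.688 with slerp weights a = sin((1−f)δ)/sin δ ≈ 0.911, b = sin(fδ)/sin δ ≈ 1.371.
p = a·p₁ + b·p₂ ≈ (-0.915, 0.201, -0.350); φ = arcsin(p_z) ≈ -20.47°, λ = atan2(p_y, p_x) ≈ 167.59°.

≈ 20°S, 168°E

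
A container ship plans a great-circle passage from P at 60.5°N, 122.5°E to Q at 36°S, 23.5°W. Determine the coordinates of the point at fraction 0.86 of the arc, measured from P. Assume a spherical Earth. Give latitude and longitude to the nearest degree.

Write both endpoints as unit vectors p₁, p₂ with components (cos φ cos λ, cos φ sin λ, sin φ).
The central angle between the endpoints is δ = arccos(p₁·p₂) ≈ 2.572 rad (147.3°).
Interpolate at f = 0.86 with slerp weights a = sin((1−f)δ)/sin δ ≈ 0.653, b = sin(fδ)/sin δ ≈ 1.485.
p = a·p₁ + b·p₂ ≈ (0.929, -0.208, -0.305); φ = arcsin(p_z) ≈ -17.76°, λ = atan2(p_y, p_x) ≈ -12.62°.

≈ 18°S, 13°W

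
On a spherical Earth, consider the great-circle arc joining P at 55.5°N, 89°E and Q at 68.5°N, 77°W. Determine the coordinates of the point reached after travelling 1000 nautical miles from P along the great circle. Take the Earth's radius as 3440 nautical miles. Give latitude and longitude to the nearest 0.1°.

From cos δ = sin φ₁ sin φ₂ + cos φ₁ cos φ₂ cos Δλ, the central angle is δ ≈ 0.970 rad (55.6°). The total great-circle distance is δ·R ≈ 0.970 × 3440 ≈ 3337 nmi, so the target fraction is f = 1000/3337 ≈ 0.300.
Interpolate at f ≈ 0.300 with slerp weights a = sin((1−f)δ)/sin δ ≈ 0.762, b = sin(fδ)/sin δ ≈ 0.347.
p = a·p₁ + b·p₂ ≈ (0.036, 0.307, 0.951); φ = arcsin(p_z) ≈ 71.98°, λ = atan2(p_y, p_x) ≈ 83.28°.

≈ 72.0°N, 83.3°E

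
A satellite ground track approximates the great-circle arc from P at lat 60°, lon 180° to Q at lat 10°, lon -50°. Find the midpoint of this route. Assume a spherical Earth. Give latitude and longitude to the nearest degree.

≈ lat 54°, lon -80°

From cos δ = sin φ₁ sin φ₂ + cos φ₁ cos φ₂ cos Δλ, the central angle is δ ≈ 1.738 rad (99.6°).
Interpolate at f = 1/2 with slerp weights a = sin((1−f)δ)/sin δ ≈ 0.774, b = sin(fδ)/sin δ ≈ 0.774.
p = a·p₁ + b·p₂ ≈ (0.103, -0.584, 0.805); φ = arcsin(p_z) ≈ 53.62°, λ = atan2(p_y, p_x) ≈ -80.00°.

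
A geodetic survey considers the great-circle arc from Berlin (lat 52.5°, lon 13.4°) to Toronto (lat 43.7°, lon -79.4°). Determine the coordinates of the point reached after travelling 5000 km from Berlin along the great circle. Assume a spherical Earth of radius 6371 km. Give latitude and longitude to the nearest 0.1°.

Write both endpoints as unit vectors p₁, p₂ with components (cos φ cos λ, cos φ sin λ, sin φ).
The central angle between the endpoints is δ = arccos(p₁·p₂) ≈ 1.016 rad (58.2°). The total great-circle distance is δ·R ≈ 1.016 × 6371 ≈ 6474 km, so the target fraction is f = 5000/6474 ≈ 0.772.
Interpolate at f ≈ 0.772 with slerp weights a = sin((1−f)δ)/sin δ ≈ 0.270, b = sin(fδ)/sin δ ≈ 0.831.
p = a·p₁ + b·p₂ ≈ (0.270, -0.553, 0.788); φ = arcsin(p_z) ≈ 52.03°, λ = atan2(p_y, p_x) ≈ -63.94°.

≈ lat 52.0°, lon -63.9°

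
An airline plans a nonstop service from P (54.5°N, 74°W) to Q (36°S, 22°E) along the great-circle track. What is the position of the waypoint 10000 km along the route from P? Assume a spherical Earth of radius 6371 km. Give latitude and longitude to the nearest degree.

The haversine formula gives a central angle δ ≈ 2.127 rad (121.8°) between the endpoints. The total great-circle distance is δ·R ≈ 2.127 × 6371 ≈ 13549 km, so the target fraction is f = 10000/13549 ≈ 0.738.
Interpolate at f ≈ 0.738 with slerp weights a = sin((1−f)δ)/sin δ ≈ 0.622, b = sin(fδ)/sin δ ≈ 1.177.
p = a·p₁ + b·p₂ ≈ (0.983, 0.009, -0.185); φ = arcsin(p_z) ≈ -10.68°, λ = atan2(p_y, p_x) ≈ 0.55°.

≈ (11°S, 1°E)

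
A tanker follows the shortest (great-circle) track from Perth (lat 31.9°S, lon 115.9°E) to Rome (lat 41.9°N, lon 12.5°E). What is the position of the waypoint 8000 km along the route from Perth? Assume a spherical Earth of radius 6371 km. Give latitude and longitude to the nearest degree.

Convert each endpoint to a unit vector on the sphere (x = cos φ cos λ, y = cos φ sin λ, z = sin φ).
The central angle between the endpoints is δ = arccos(p₁·p₂) ≈ 2.094 rad (120.0°). The total great-circle distance is δ·R ≈ 2.094 × 6371 ≈ 13339 km, so the target fraction is f = 8000/13339 ≈ 0.600.
Interpolate at f ≈ 0.600 with slerp weights a = sin((1−f)δ)/sin δ ≈ 0.858, b = sin(fδ)/sin δ ≈ 1.097.
p = a·p₁ + b·p₂ ≈ (0.479, 0.832, 0.280); φ = arcsin(p_z) ≈ 16.23°, λ = atan2(p_y, p_x) ≈ 60.05°.

≈ lat 16°N, lon 60°E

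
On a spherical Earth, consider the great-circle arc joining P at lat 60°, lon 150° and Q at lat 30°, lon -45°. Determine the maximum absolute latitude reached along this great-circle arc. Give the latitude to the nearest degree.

The great circle lies in the plane with unit normal n̂ = (p₁ × p₂)/|p₁ × p₂|.
Here n̂_z ≈ +0.112; the vertex latitude is φ_max = arccos|n̂_z| ≈ 83.6°.

≈ 84°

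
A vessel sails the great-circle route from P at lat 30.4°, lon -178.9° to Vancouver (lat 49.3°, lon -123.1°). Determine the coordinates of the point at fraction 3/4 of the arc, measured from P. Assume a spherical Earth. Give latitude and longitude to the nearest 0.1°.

≈ lat 47.4°, lon -140.1°

Write both endpoints as unit vectors p₁, p₂ with components (cos φ cos λ, cos φ sin λ, sin φ).
The central angle between the endpoints is δ = arccos(p₁·p₂) ≈ 0.796 rad (45.6°).
Interpolate at f = 3/4 with slerp weights a = sin((1−f)δ)/sin δ ≈ 0.277, b = sin(fδ)/sin δ ≈ 0.787.
p = a·p₁ + b·p₂ ≈ (-0.519, -0.434, 0.736); φ = arcsin(p_z) ≈ 47.43°, λ = atan2(p_y, p_x) ≈ -140.06°.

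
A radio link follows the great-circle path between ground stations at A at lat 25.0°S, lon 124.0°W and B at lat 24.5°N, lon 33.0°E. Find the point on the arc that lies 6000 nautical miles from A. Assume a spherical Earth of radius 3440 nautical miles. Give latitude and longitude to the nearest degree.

≈ lat 7°N, lon 26°W

From cos δ = sin φ₁ sin φ₂ + cos φ₁ cos φ₂ cos Δλ, the central angle is δ ≈ 2.777 rad (159.1°). The total great-circle distance is δ·R ≈ 2.777 × 3440 ≈ 9554 nmi, so the target fraction is f = 6000/9554 ≈ 0.628.
Interpolate at f ≈ 0.628 with slerp weights a = sin((1−f)δ)/sin δ ≈ 2.411, b = sin(fδ)/sin δ ≈ 2.765.
p = a·p₁ + b·p₂ ≈ (0.888, -0.441, 0.128); φ = arcsin(p_z) ≈ 7.33°, λ = atan2(p_y, p_x) ≈ -26.42°.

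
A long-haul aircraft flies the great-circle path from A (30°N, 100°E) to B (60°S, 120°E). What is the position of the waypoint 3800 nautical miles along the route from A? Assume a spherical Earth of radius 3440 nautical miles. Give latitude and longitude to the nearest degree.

≈ (33°S, 110°E)

The haversine formula gives a central angle δ ≈ 1.597 rad (91.5°) between the endpoints. The total great-circle distance is δ·R ≈ 1.597 × 3440 ≈ 5493 nmi, so the target fraction is f = 3800/5493 ≈ 0.692.
Interpolate at f ≈ 0.692 with slerp weights a = sin((1−f)δ)/sin δ ≈ 0.473, b = sin(fδ)/sin δ ≈ 0.894.
p = a·p₁ + b·p₂ ≈ (-0.295, 0.790, -0.537); φ = arcsin(p_z) ≈ -32.51°, λ = atan2(p_y, p_x) ≈ 110.44°.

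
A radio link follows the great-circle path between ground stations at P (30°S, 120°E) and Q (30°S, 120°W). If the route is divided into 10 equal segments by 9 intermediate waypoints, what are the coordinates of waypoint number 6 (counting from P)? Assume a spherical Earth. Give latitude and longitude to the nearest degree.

Write both endpoints as unit vectors p₁, p₂ with components (cos φ cos λ, cos φ sin λ, sin φ).
The central angle between the endpoints is δ = arccos(p₁·p₂) ≈ 1.696 rad (97.2°).
Interpolate at f = 6/10 with slerp weights a = sin((1−f)δ)/sin δ ≈ 0.633, b = sin(fδ)/sin δ ≈ 0.858.
p = a·p₁ + b·p₂ ≈ (-0.645, -0.169, -0.745); φ = arcsin(p_z) ≈ -48.17°, λ = atan2(p_y, p_x) ≈ -165.34°.

≈ (48°S, 165°W)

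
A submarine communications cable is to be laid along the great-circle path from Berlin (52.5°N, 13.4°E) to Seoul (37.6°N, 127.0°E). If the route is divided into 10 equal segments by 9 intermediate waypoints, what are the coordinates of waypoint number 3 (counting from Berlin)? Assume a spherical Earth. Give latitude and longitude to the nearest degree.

Write both endpoints as unit vectors p₁, p₂ with components (cos φ cos λ, cos φ sin λ, sin φ).
The central angle between the endpoints is δ = arccos(p₁·p₂) ≈ 1.276 rad (73.1°).
Interpolate at f = 3/10 with slerp weights a = sin((1−f)δ)/sin δ ≈ 0.814, b = sin(fδ)/sin δ ≈ 0.390.
p = a·p₁ + b·p₂ ≈ (0.296, 0.362, 0.884); φ = arcsin(p_z) ≈ 62.13°, λ = atan2(p_y, p_x) ≈ 50.71°.

≈ 62°N, 51°E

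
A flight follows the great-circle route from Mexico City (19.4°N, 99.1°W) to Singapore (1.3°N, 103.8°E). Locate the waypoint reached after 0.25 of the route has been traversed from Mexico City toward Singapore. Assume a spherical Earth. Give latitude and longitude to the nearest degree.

≈ 39°N, 136°W

The haversine formula gives a central angle δ ≈ 2.608 rad (149.4°) between the endpoints.
Interpolate at f = 0.25 with slerp weights a = sin((1−f)δ)/sin δ ≈ 1.823, b = sin(fδ)/sin δ ≈ 1.194.
p = a·p₁ + b·p₂ ≈ (-0.557, -0.539, 0.633); φ = arcsin(p_z) ≈ 39.24°, λ = atan2(p_y, p_x) ≈ -135.93°.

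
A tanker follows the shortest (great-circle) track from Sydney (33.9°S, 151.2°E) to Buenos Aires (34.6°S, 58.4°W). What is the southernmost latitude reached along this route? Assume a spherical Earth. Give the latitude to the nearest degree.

≈ 69°S

The great circle lies in the plane with unit normal n̂ = (p₁ × p₂)/|p₁ × p₂|.
Here n̂_z ≈ +0.351; the vertex latitude is φ_max = arccos|n̂_z| ≈ 69.4°.
Check via Clairaut: cos φ_max = |cos φ₁| · sin C = cos(33.9°)·sin(155.0°) ≈ 0.351, again giving ≈ 69.4°.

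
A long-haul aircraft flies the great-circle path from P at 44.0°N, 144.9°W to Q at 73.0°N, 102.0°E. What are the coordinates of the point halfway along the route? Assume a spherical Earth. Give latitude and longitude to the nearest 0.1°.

≈ 68.2°N, 168.9°W

Write both endpoints as unit vectors p₁, p₂ with components (cos φ cos λ, cos φ sin λ, sin φ).
The central angle between the endpoints is δ = arccos(p₁·p₂) ≈ 0.950 rad (54.4°).
Interpolate at f = 1/2 with slerp weights a = sin((1−f)δ)/sin δ ≈ 0.562, b = sin(fδ)/sin δ ≈ 0.562.
p = a·p₁ + b·p₂ ≈ (-0.365, -0.072, 0.928); φ = arcsin(p_z) ≈ 68.16°, λ = atan2(p_y, p_x) ≈ -168.88°.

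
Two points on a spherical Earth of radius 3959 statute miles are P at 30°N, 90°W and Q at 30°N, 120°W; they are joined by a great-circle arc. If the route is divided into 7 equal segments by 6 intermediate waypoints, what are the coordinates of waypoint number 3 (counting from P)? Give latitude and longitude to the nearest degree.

From cos δ = sin φ₁ sin φ₂ + cos φ₁ cos φ₂ cos Δλ, the central angle is δ ≈ 0.452 rad (25.9°).
Interpolate at f = 3/7 with slerp weights a = sin((1−f)δ)/sin δ ≈ 0.585, b = sin(fδ)/sin δ ≈ 0.441.
p = a·p₁ + b·p₂ ≈ (-0.191, -0.837, 0.513); φ = arcsin(p_z) ≈ 30.85°, λ = atan2(p_y, p_x) ≈ -102.84°.

≈ 31°N, 103°W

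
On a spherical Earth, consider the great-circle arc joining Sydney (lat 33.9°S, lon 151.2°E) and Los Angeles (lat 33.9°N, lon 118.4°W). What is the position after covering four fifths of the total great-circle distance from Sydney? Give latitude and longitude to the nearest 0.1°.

From cos δ = sin φ₁ sin φ₂ + cos φ₁ cos φ₂ cos Δλ, the central angle is δ ≈ 1.892 rad (108.4°).
Interpolate at f = 4/5 with slerp weights a = sin((1−f)δ)/sin δ ≈ 0.389, b = sin(fδ)/sin δ ≈ 1.052.
p = a·p₁ + b·p₂ ≈ (-0.699, -0.613, 0.370); φ = arcsin(p_z) ≈ 21.70°, λ = atan2(p_y, p_x) ≈ -138.76°.

≈ lat 21.7°N, lon 138.8°W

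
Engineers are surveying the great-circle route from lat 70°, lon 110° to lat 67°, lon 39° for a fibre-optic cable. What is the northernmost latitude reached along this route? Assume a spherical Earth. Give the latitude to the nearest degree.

≈ 72°

The great circle lies in the plane with unit normal n̂ = (p₁ × p₂)/|p₁ × p₂|.
Here n̂_z ≈ -0.302; the vertex latitude is φ_max = arccos|n̂_z| ≈ 72.4°.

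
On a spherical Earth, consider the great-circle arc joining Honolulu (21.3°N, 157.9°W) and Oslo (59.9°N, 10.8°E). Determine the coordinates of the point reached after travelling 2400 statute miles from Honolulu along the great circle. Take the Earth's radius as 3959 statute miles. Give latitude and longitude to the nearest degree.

Convert each endpoint to a unit vector on the sphere (x = cos φ cos λ, y = cos φ sin λ, z = sin φ).
The central angle between the endpoints is δ = arccos(p₁·p₂) ≈ 1.715 rad (98.3°). The total great-circle distance is δ·R ≈ 1.715 × 3959 ≈ 6791 mi, so the target fraction is f = 2400/6791 ≈ 0.353.
Interpolate at f ≈ 0.353 with slerp weights a = sin((1−f)δ)/sin δ ≈ 0.905, b = sin(fδ)/sin δ ≈ 0.576.
p = a·p₁ + b·p₂ ≈ (-0.497, -0.263, 0.827); φ = arcsin(p_z) ≈ 55.77°, λ = atan2(p_y, p_x) ≈ -152.13°.

≈ 56°N, 152°W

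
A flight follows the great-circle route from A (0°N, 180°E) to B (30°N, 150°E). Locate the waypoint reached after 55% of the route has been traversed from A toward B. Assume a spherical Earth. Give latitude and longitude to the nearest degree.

≈ (17°N, 165°E)

The haversine formula gives a central angle δ ≈ 0.723 rad (41.4°) between the endpoints.
Interpolate at f = 0.55 with slerp weights a = sin((1−f)δ)/sin δ ≈ 0.483, b = sin(fδ)/sin δ ≈ 0.585.
p = a·p₁ + b·p₂ ≈ (-0.922, 0.253, 0.293); φ = arcsin(p_z) ≈ 17.02°, λ = atan2(p_y, p_x) ≈ 164.63°.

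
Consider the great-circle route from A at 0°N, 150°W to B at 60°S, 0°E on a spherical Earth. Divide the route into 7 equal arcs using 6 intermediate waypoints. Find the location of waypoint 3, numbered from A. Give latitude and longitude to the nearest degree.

Convert each endpoint to a unit vector on the sphere (x = cos φ cos λ, y = cos φ sin λ, z = sin φ).
The central angle between the endpoints is δ = arccos(p₁·p₂) ≈ 2.019 rad (115.7°).
Interpolate at f = 3/7 with slerp weights a = sin((1−f)δ)/sin δ ≈ 1.014, b = sin(fδ)/sin δ ≈ 0.844.
p = a·p₁ + b·p₂ ≈ (-0.456, -0.507, -0.731); φ = arcsin(p_z) ≈ -47.00°, λ = atan2(p_y, p_x) ≈ -131.97°.

≈ 47°S, 132°W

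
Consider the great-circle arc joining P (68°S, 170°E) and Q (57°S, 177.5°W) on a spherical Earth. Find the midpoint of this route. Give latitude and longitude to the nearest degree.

≈ (63°S, 177°E)

Convert each endpoint to a unit vector on the sphere (x = cos φ cos λ, y = cos φ sin λ, z = sin φ).
The central angle between the endpoints is δ = arccos(p₁·p₂) ≈ 0.216 rad (12.4°).
Interpolate at f = 1/2 with slerp weights a = sin((1−f)δ)/sin δ ≈ 0.503, b = sin(fδ)/sin δ ≈ 0.503.
p = a·p₁ + b·p₂ ≈ (-0.459, 0.021, -0.888); φ = arcsin(p_z) ≈ -62.63°, λ = atan2(p_y, p_x) ≈ 177.41°.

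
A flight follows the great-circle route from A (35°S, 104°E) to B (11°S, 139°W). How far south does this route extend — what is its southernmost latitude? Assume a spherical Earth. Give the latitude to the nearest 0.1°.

The great circle lies in the plane with unit normal n̂ = (p₁ × p₂)/|p₁ × p₂|.
Here n̂_z ≈ +0.741; the vertex latitude is φ_max = arccos|n̂_z| ≈ 42.2°.

≈ 42.2°S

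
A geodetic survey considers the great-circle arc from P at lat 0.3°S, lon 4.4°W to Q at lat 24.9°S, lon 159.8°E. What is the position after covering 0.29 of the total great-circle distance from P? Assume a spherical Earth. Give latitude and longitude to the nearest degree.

≈ lat 37°S, lon 21°E

Write both endpoints as unit vectors p₁, p₂ with components (cos φ cos λ, cos φ sin λ, sin φ).
The central angle between the endpoints is δ = arccos(p₁·p₂) ≈ 2.627 rad (150.5°).
Interpolate at f = 0.29 with slerp weights a = sin((1−f)δ)/sin δ ≈ 1.945, b = sin(fδ)/sin δ ≈ 1.403.
p = a·p₁ + b·p₂ ≈ (0.745, 0.290, -0.601); φ = arcsin(p_z) ≈ -36.93°, λ = atan2(p_y, p_x) ≈ 21.28°.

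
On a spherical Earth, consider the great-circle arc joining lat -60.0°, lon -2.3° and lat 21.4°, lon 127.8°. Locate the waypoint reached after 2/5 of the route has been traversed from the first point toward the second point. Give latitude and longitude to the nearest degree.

≈ lat -45°, lon 86°

From cos δ = sin φ₁ sin φ₂ + cos φ₁ cos φ₂ cos Δλ, the central angle is δ ≈ 2.234 rad (128.0°).
Interpolate at f = 2/5 with slerp weights a = sin((1−f)δ)/sin δ ≈ 1.236, b = sin(fδ)/sin δ ≈ 0.989.
p = a·p₁ + b·p₂ ≈ (0.053, 0.703, -0.709); φ = arcsin(p_z) ≈ -45.17°, λ = atan2(p_y, p_x) ≈ 85.70°.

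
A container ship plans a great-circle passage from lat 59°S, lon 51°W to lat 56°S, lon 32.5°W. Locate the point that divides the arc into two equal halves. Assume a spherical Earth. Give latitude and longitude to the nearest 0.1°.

The haversine formula gives a central angle δ ≈ 0.181 rad (10.3°) between the endpoints.
Interpolate at f = 1/2 with slerp weights a = sin((1−f)δ)/sin δ ≈ 0.502, b = sin(fδ)/sin δ ≈ 0.502.
p = a·p₁ + b·p₂ ≈ (0.399, -0.352, -0.847); φ = arcsin(p_z) ≈ -57.84°, λ = atan2(p_y, p_x) ≈ -41.37°.

≈ lat 57.8°S, lon 41.4°W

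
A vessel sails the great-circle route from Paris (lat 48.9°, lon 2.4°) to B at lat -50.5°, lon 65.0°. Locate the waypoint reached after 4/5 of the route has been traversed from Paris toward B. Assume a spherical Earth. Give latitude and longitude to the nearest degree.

Convert each endpoint to a unit vector on the sphere (x = cos φ cos λ, y = cos φ sin λ, z = sin φ).
The central angle between the endpoints is δ = arccos(p₁·p₂) ≈ 1.970 rad (112.9°).
Interpolate at f = 4/5 with slerp weights a = sin((1−f)δ)/sin δ ≈ 0.417, b = sin(fδ)/sin δ ≈ 1.085.
p = a·p₁ + b·p₂ ≈ (0.566, 0.637, -0.524); φ = arcsin(p_z) ≈ -31.57°, λ = atan2(p_y, p_x) ≈ 48.41°.

≈ lat -32°, lon 48°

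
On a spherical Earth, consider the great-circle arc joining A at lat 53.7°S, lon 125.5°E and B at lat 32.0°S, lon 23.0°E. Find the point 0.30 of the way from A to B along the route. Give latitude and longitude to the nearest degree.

From cos δ = sin φ₁ sin φ₂ + cos φ₁ cos φ₂ cos Δλ, the central angle is δ ≈ 1.247 rad (71.4°).
Interpolate at f = 0.30 with slerp weights a = sin((1−f)δ)/sin δ ≈ 0.808, b = sin(fδ)/sin δ ≈ 0.385.
p = a·p₁ + b·p₂ ≈ (0.023, 0.517, -0.856); φ = arcsin(p_z) ≈ -58.82°, λ = atan2(p_y, p_x) ≈ 87.45°.

≈ lat 59°S, lon 87°E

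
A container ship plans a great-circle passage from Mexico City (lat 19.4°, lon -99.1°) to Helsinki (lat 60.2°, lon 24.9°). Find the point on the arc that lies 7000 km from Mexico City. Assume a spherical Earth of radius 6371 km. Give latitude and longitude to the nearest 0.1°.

≈ lat 66.4°, lon -32.6°

Write both endpoints as unit vectors p₁, p₂ with components (cos φ cos λ, cos φ sin λ, sin φ).
The central angle between the endpoints is δ = arccos(p₁·p₂) ≈ 1.545 rad (88.5°). The total great-circle distance is δ·R ≈ 1.545 × 6371 ≈ 9841 km, so the target fraction is f = 7000/9841 ≈ 0.711.
Interpolate at f ≈ 0.711 with slerp weights a = sin((1−f)δ)/sin δ ≈ 0.431, b = sin(fδ)/sin δ ≈ 0.891.
p = a·p₁ + b·p₂ ≈ (0.337, -0.215, 0.916); φ = arcsin(p_z) ≈ 66.41°, λ = atan2(p_y, p_x) ≈ -32.57°.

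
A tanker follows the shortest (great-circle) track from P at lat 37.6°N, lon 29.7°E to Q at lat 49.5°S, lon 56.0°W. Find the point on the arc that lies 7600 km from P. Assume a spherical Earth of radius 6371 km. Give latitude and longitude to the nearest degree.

≈ lat 17°S, lon 14°W

Write both endpoints as unit vectors p₁, p₂ with components (cos φ cos λ, cos φ sin λ, sin φ).
The central angle between the endpoints is δ = arccos(p₁·p₂) ≈ 2.010 rad (115.2°). The total great-circle distance is δ·R ≈ 2.010 × 6371 ≈ 12807 km, so the target fraction is f = 7600/12807 ≈ 0.593.
Interpolate at f ≈ 0.593 with slerp weights a = sin((1−f)δ)/sin δ ≈ 0.806, b = sin(fδ)/sin δ ≈ 1.027.
p = a·p₁ + b·p₂ ≈ (0.928, -0.237, -0.289); φ = arcsin(p_z) ≈ -16.81°, λ = atan2(p_y, p_x) ≈ -14.31°.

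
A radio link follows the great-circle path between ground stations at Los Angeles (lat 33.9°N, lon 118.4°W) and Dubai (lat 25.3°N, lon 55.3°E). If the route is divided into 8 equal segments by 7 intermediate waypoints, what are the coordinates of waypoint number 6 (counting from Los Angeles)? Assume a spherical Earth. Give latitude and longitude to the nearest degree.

≈ lat 55°N, lon 50°E

Write both endpoints as unit vectors p₁, p₂ with components (cos φ cos λ, cos φ sin λ, sin φ).
The central angle between the endpoints is δ = arccos(p₁·p₂) ≈ 2.103 rad (120.5°).
Interpolate at f = 6/8 with slerp weights a = sin((1−f)δ)/sin δ ≈ 0.582, b = sin(fδ)/sin δ ≈ 1.161.
p = a·p₁ + b·p₂ ≈ (0.367, 0.437, 0.821); φ = arcsin(p_z) ≈ 55.17°, λ = atan2(p_y, p_x) ≈ 49.97°.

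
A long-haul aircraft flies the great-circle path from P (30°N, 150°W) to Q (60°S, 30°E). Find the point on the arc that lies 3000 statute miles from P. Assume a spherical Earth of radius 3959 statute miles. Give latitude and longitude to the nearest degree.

≈ (13°S, 150°W)

Convert each endpoint to a unit vector on the sphere (x = cos φ cos λ, y = cos φ sin λ, z = sin φ).
The central angle between the endpoints is δ = arccos(p₁·p₂) ≈ 2.618 rad (150.0°). The total great-circle distance is δ·R ≈ 2.618 × 3959 ≈ 10365 mi, so the target fraction is f = 3000/10365 ≈ 0.289.
Interpolate at f ≈ 0.289 with slerp weights a = sin((1−f)δ)/sin δ ≈ 1.917, b = sin(fδ)/sin δ ≈ 1.375.
p = a·p₁ + b·p₂ ≈ (-0.842, -0.486, -0.232); φ = arcsin(p_z) ≈ -13.42°, λ = atan2(p_y, p_x) ≈ -150.00°.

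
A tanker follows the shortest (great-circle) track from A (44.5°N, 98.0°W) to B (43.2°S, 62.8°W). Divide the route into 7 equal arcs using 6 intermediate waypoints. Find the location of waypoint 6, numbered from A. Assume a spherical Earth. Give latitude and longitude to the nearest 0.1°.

Convert each endpoint to a unit vector on the sphere (x = cos φ cos λ, y = cos φ sin λ, z = sin φ).
The central angle between the endpoints is δ = arccos(p₁·p₂) ≈ 1.626 rad (93.1°).
Interpolate at f = 6/7 with slerp weights a = sin((1−f)δ)/sin δ ≈ 0.231, b = sin(fδ)/sin δ ≈ 0.986.
p = a·p₁ + b·p₂ ≈ (0.306, -0.802, -0.513); φ = arcsin(p_z) ≈ -30.88°, λ = atan2(p_y, p_x) ≈ -69.14°.

≈ (30.9°S, 69.1°W)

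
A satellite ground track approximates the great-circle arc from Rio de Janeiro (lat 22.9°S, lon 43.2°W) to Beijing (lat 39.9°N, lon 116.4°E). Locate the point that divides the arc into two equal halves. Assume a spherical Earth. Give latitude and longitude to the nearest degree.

≈ lat 37°N, lon 10°E

Write both endpoints as unit vectors p₁, p₂ with components (cos φ cos λ, cos φ sin λ, sin φ).
The central angle between the endpoints is δ = arccos(p₁·p₂) ≈ 2.719 rad (155.8°).
Interpolate at f = 1/2 with slerp weights a = sin((1−f)δ)/sin δ ≈ 2.383, b = sin(fδ)/sin δ ≈ 2.383.
p = a·p₁ + b·p₂ ≈ (0.787, 0.135, 0.601); φ = arcsin(p_z) ≈ 36.97°, λ = atan2(p_y, p_x) ≈ 9.71°.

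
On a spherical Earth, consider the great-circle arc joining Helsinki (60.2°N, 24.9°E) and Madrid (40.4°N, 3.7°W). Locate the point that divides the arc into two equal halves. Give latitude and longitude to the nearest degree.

≈ 51°N, 8°E

Convert each endpoint to a unit vector on the sphere (x = cos φ cos λ, y = cos φ sin λ, z = sin φ).
The central angle between the endpoints is δ = arccos(p₁·p₂) ≈ 0.463 rad (26.5°).
Interpolate at f = 1/2 with slerp weights a = sin((1−f)δ)/sin δ ≈ 0.514, b = sin(fδ)/sin δ ≈ 0.514.
p = a·p₁ + b·p₂ ≈ (0.622, 0.082, 0.779); φ = arcsin(p_z) ≈ 51.14°, λ = atan2(p_y, p_x) ≈ 7.53°.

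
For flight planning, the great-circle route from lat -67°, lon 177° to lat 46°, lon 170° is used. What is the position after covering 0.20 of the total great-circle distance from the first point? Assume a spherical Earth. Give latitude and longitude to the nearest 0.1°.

≈ lat -44.4°, lon 174.2°

The haversine formula gives a central angle δ ≈ 1.974 rad (113.1°) between the endpoints.
Interpolate at f = 0.20 with slerp weights a = sin((1−f)δ)/sin δ ≈ 1.087, b = sin(fδ)/sin δ ≈ 0.418.
p = a·p₁ + b·p₂ ≈ (-0.710, 0.073, -0.700); φ = arcsin(p_z) ≈ -44.43°, λ = atan2(p_y, p_x) ≈ 174.16°.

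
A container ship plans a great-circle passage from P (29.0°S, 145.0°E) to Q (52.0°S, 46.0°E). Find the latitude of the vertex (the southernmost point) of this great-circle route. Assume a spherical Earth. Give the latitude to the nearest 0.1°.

The great circle lies in the plane with unit normal n̂ = (p₁ × p₂)/|p₁ × p₂|.
Here n̂_z ≈ -0.557; the vertex latitude is φ_max = arccos|n̂_z| ≈ 56.1°.

≈ 56.1°S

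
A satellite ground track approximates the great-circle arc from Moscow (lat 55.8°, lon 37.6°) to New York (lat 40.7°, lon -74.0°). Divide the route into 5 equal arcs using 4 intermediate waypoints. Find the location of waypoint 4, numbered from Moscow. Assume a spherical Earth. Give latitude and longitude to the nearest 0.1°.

≈ lat 51.3°, lon -61.8°

Convert each endpoint to a unit vector on the sphere (x = cos φ cos λ, y = cos φ sin λ, z = sin φ).
The central angle between the endpoints is δ = arccos(p₁·p₂) ≈ 1.178 rad (67.5°).
Interpolate at f = 4/5 with slerp weights a = sin((1−f)δ)/sin δ ≈ 0.253, b = sin(fδ)/sin δ ≈ 0.876.
p = a·p₁ + b·p₂ ≈ (0.296, -0.552, 0.780); φ = arcsin(p_z) ≈ 51.27°, λ = atan2(p_y, p_x) ≈ -61.82°.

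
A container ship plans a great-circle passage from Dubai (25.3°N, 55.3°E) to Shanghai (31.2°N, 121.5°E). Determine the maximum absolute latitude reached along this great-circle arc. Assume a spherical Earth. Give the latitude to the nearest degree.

The great circle lies in the plane with unit normal n̂ = (p₁ × p₂)/|p₁ × p₂|.
Here n̂_z ≈ +0.837; the vertex latitude is φ_max = arccos|n̂_z| ≈ 33.2°.
Check via Clairaut: cos φ_max = |cos φ₁| · sin C = cos(25.3°)·sin(67.7°) ≈ 0.837, again giving ≈ 33.2°.

≈ 33°N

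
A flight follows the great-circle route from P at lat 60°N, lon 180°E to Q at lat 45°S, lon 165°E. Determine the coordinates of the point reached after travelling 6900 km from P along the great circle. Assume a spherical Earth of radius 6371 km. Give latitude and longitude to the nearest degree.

≈ lat 2°S, lon 170°E

The haversine formula gives a central angle δ ≈ 1.845 rad (105.7°) between the endpoints. The total great-circle distance is δ·R ≈ 1.845 × 6371 ≈ 11755 km, so the target fraction is f = 6900/11755 ≈ 0.587.
Interpolate at f ≈ 0.587 with slerp weights a = sin((1−f)δ)/sin δ ≈ 0.717, b = sin(fδ)/sin δ ≈ 0.918.
p = a·p₁ + b·p₂ ≈ (-0.985, 0.168, -0.028); φ = arcsin(p_z) ≈ -1.59°, λ = atan2(p_y, p_x) ≈ 170.33°.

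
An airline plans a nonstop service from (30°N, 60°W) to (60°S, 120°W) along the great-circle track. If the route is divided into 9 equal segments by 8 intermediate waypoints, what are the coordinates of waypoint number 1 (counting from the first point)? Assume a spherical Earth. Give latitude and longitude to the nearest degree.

From cos δ = sin φ₁ sin φ₂ + cos φ₁ cos φ₂ cos Δλ, the central angle is δ ≈ 1.789 rad (102.5°).
Interpolate at f = 1/9 with slerp weights a = sin((1−f)δ)/sin δ ≈ 1.024, b = sin(fδ)/sin δ ≈ 0.202.
p = a·p₁ + b·p₂ ≈ (0.393, -0.856, 0.337); φ = arcsin(p_z) ≈ 19.69°, λ = atan2(p_y, p_x) ≈ -65.34°.

≈ (20°N, 65°W)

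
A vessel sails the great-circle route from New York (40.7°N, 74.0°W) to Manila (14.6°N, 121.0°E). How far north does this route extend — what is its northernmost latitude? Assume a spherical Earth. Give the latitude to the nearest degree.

The great circle lies in the plane with unit normal n̂ = (p₁ × p₂)/|p₁ × p₂|.
Here n̂_z ≈ -0.226; the vertex latitude is φ_max = arccos|n̂_z| ≈ 76.9°.

≈ 77°N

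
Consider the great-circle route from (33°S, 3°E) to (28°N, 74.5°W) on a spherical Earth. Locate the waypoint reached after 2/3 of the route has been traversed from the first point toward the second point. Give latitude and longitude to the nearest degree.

Convert each endpoint to a unit vector on the sphere (x = cos φ cos λ, y = cos φ sin λ, z = sin φ).
The central angle between the endpoints is δ = arccos(p₁·p₂) ≈ 1.666 rad (95.5°).
Interpolate at f = 2/3 with slerp weights a = sin((1−f)δ)/sin δ ≈ 0.530, b = sin(fδ)/sin δ ≈ 0.900.
p = a·p₁ + b·p₂ ≈ (0.656, -0.743, 0.134); φ = arcsin(p_z) ≈ 7.71°, λ = atan2(p_y, p_x) ≈ -48.54°.

≈ (8°N, 49°W)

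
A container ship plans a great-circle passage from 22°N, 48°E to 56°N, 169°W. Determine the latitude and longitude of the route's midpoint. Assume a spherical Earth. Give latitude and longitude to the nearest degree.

The haversine formula gives a central angle δ ≈ 1.674 rad (95.9°) between the endpoints.
Interpolate at f = 1/2 with slerp weights a = sin((1−f)δ)/sin δ ≈ 0.747, b = sin(fδ)/sin δ ≈ 0.747.
p = a·p₁ + b·p₂ ≈ (0.053, 0.435, 0.899); φ = arcsin(p_z) ≈ 64.01°, λ = atan2(p_y, p_x) ≈ 83.00°.

≈ 64°N, 83°E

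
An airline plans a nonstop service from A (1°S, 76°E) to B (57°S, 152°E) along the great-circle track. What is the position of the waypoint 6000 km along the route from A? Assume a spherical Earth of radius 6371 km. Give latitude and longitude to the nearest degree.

≈ (44°S, 113°E)

The haversine formula gives a central angle δ ≈ 1.424 rad (81.6°) between the endpoints. The total great-circle distance is δ·R ≈ 1.424 × 6371 ≈ 9072 km, so the target fraction is f = 6000/9072 ≈ 0.661.
Interpolate at f ≈ 0.661 with slerp weights a = sin((1−f)δ)/sin δ ≈ 0.469, b = sin(fδ)/sin δ ≈ 0.817.
p = a·p₁ + b·p₂ ≈ (-0.280, 0.664, -0.694); φ = arcsin(p_z) ≈ -43.92°, λ = atan2(p_y, p_x) ≈ 112.85°.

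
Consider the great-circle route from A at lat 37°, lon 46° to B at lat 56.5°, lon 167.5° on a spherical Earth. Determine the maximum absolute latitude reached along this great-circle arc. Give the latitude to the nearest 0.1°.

The great circle lies in the plane with unit normal n̂ = (p₁ × p₂)/|p₁ × p₂|.
Here n̂_z ≈ +0.391; the vertex latitude is φ_max = arccos|n̂_z| ≈ 67.0°.
Check via Clairaut: cos φ_max = |cos φ₁| · sin C = cos(37.0°)·sin(29.3°) ≈ 0.391, again giving ≈ 67.0°.

≈ 67.0°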